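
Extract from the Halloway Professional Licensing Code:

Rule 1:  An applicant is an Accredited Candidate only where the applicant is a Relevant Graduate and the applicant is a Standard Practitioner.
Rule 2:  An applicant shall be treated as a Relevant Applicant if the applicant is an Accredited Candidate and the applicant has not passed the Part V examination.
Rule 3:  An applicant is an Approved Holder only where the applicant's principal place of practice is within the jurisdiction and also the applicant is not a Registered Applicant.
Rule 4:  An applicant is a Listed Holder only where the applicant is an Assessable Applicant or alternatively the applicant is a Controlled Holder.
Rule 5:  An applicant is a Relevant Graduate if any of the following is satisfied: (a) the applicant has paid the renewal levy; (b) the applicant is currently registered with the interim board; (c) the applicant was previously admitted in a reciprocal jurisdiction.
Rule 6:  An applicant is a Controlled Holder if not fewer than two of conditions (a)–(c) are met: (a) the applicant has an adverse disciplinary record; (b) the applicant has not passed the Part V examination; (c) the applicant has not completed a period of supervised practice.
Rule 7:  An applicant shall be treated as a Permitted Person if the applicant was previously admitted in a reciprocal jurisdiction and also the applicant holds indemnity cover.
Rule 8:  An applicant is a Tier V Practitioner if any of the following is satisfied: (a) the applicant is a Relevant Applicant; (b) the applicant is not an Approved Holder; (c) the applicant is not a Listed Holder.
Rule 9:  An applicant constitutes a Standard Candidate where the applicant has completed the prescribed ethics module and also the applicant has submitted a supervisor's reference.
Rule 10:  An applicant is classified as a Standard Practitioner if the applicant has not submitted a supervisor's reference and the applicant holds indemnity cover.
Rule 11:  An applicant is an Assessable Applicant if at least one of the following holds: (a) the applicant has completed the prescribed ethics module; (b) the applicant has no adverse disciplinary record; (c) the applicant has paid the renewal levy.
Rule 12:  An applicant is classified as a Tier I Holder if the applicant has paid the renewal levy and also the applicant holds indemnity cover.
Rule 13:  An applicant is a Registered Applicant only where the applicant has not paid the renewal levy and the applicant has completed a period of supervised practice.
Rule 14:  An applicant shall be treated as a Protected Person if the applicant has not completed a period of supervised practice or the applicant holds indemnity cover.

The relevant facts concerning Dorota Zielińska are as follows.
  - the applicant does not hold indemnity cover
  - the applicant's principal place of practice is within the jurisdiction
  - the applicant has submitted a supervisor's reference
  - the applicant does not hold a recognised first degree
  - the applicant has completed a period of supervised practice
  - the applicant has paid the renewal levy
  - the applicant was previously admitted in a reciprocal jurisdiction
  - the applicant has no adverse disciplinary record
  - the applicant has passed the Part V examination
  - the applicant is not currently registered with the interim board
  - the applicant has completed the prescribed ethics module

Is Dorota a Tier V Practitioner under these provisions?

Under rule 5: the applicant has paid the renewal levy? yes; or the applicant is currently registered with the interim board? no; or the applicant was previously admitted in a reciprocal jurisdiction? yes. So the applicant is a Relevant Graduate.
Under rule 10: the applicant has not submitted a supervisor's reference? no; and the applicant holds indemnity cover? no. So the applicant is not a Standard Practitioner.
Under rule 1: Relevant Graduate (rule 5)? yes; and Standard Practitioner (rule 10)? no. So the applicant is not an Accredited Candidate.
Under rule 2: Accredited Candidate (rule 1)? no; and the applicant has not passed the Part V examination? no. So the applicant is not a Relevant Applicant.
Under rule 13: the applicant has not paid the renewal levy? no; and the applicant has completed a period of supervised practice? yes. So the applicant is not a Registered Applicant.
Under rule 3: the applicant's principal place of practice is within the jurisdiction? yes; and not a Registered Applicant (rule 13)? yes. So the applicant is an Approved Holder.
Under rule 11: the applicant has completed the prescribed ethics module? yes; or the applicant has no adverse disciplinary record? yes; or the applicant has paid the renewal levy? yes. So the applicant is an Assessable Applicant.
Under rule 6: the applicant has an adverse disciplinary record? no; the applicant has not passed the Part V examination? no; the applicant has not completed a period of supervised practice? no — 0 of 3 hold (need ≥2) → not satisfied.
Under rule 4: Assessable Applicant (rule 11)? yes; or Controlled Holder (rule 6)? no. So the applicant is a Listed Holder.
Under rule 8: Relevant Applicant (rule 2)? no; or not an Approved Holder (rule 3)? no; or not a Listed Holder (rule 4)? no. So the applicant is not a Tier V Practitioner.

No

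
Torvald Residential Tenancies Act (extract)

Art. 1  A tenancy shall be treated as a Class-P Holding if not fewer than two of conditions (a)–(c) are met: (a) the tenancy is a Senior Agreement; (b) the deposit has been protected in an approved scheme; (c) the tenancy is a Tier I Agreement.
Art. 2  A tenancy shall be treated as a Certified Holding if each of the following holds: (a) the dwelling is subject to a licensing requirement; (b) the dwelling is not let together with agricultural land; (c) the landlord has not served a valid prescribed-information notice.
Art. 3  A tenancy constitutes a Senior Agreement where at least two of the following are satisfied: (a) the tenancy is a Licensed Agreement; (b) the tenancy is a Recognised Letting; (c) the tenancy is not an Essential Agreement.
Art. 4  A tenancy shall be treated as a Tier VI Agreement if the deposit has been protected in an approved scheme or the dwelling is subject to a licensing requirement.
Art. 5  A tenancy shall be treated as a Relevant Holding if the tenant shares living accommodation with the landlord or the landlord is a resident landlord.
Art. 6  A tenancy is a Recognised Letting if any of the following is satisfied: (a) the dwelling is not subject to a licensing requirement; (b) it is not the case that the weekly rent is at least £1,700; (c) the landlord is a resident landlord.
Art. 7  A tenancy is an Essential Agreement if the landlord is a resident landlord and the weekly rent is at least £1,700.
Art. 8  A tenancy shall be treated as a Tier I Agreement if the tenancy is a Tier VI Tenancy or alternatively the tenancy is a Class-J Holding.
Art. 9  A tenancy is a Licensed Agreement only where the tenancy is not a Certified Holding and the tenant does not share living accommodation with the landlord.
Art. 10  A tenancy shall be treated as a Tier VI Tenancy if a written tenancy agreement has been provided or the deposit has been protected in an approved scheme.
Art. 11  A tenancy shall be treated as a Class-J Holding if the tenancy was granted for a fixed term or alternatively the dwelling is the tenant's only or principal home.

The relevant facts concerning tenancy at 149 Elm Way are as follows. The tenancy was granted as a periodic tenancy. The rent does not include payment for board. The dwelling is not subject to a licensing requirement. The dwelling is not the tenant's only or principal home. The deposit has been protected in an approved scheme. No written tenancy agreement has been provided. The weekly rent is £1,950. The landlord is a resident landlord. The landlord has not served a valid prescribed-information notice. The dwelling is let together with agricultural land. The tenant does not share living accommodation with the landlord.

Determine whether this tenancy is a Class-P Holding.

Yes

article 2 — Certified Holding: [the dwelling is subject to a licensing requirement? no] AND [the dwelling is not let together with agricultural land? no] AND [the landlord has not served a valid prescribed-information notice? yes] → not satisfied.
article 9 — Licensed Agreement: [not a Certified Holding (article 2)? yes] AND [the tenant does not share living accommodation with the landlord? yes] → satisfied.
article 6 — Recognised Letting: [the dwelling is not subject to a licensing requirement? yes] OR [weekly rent: £1,950 ≥ £1,700? yes, so negated condition no] OR [the landlord is a resident landlord? yes] → satisfied.
article 7 — Essential Agreement: [the landlord is a resident landlord? yes] AND [weekly rent: £1,950 ≥ £1,700? yes] → satisfied.
article 3 — Senior Agreement: Licensed Agreement (article 9)? yes; Recognised Letting (article 6)? yes; not an Essential Agreement (article 7)? no — 2 of 3 hold (need ≥2) → satisfied.
article 10 — Tier VI Tenancy: [a written tenancy agreement has been provided? no] OR [the deposit has been protected in an approved scheme? yes] → satisfied.
article 11 — Class-J Holding: [the tenancy was granted for a fixed term? no] OR [the dwelling is the tenant's only or principal home? no] → not satisfied.
article 8 — Tier I Agreement: [Tier VI Tenancy (article 10)? yes] OR [Class-J Holding (article 11)? no] → satisfied.
article 1 — Class-P Holding: Senior Agreement (article 3)? yes; the deposit has been protected in an approved scheme? yes; Tier I Agreement (article 8)? yes — 3 of 3 hold (need ≥2) → satisfied.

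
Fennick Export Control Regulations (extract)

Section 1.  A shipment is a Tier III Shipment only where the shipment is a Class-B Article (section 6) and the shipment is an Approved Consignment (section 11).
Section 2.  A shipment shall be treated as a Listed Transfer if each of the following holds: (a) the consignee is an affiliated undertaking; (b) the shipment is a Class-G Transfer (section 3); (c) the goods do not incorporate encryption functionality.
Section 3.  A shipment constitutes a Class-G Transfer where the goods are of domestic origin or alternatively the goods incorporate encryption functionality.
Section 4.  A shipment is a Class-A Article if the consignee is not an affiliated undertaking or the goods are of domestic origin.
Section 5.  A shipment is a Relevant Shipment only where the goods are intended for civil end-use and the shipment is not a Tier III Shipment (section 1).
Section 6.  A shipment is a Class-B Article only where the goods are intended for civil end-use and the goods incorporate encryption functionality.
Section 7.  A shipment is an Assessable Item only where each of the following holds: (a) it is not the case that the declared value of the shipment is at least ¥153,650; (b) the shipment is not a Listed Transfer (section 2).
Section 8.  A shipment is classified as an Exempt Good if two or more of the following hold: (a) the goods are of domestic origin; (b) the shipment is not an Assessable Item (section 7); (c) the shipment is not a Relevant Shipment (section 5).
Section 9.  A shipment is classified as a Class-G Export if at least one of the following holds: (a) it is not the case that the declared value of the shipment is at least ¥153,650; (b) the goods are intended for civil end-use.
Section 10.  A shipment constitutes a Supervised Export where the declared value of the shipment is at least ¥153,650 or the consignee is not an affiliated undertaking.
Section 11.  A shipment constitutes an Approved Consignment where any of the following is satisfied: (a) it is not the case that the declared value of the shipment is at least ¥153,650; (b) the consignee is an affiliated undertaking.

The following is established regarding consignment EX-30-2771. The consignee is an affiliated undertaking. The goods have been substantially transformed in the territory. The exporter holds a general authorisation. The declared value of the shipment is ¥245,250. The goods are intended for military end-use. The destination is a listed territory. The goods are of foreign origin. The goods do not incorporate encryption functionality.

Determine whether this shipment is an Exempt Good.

section 3 — Class-G Transfer: [the goods are of domestic origin? no] OR [the goods incorporate encryption functionality? no] → not satisfied.
section 2 — Listed Transfer: [the consignee is an affiliated undertaking? yes] AND [Class-G Transfer (section 3)? no] AND [the goods do not incorporate encryption functionality? yes] → not satisfied.
section 7 — Assessable Item: [declared value of the shipment: ¥245,250 ≥ ¥153,650? yes, so negated condition no] AND [not a Listed Transfer (section 2)? yes] → not satisfied.
section 6 — Class-B Article: [the goods are intended for civil end-use? no] AND [the goods incorporate encryption functionality? no] → not satisfied.
section 11 — Approved Consignment: [declared value of the shipment: ¥245,250 ≥ ¥153,650? yes, so negated condition no] OR [the consignee is an affiliated undertaking? yes] → satisfied.
section 1 — Tier III Shipment: [Class-B Article (section 6)? no] AND [Approved Consignment (section 11)? yes] → not satisfied.
section 5 — Relevant Shipment: [the goods are intended for civil end-use? no] AND [not a Tier III Shipment (section 1)? yes] → not satisfied.
section 8 — Exempt Good: the goods are of domestic origin? no; not an Assessable Item (section 7)? yes; not a Relevant Shipment (section 5)? yes — 2 of 3 hold (need ≥2) → satisfied.

Yes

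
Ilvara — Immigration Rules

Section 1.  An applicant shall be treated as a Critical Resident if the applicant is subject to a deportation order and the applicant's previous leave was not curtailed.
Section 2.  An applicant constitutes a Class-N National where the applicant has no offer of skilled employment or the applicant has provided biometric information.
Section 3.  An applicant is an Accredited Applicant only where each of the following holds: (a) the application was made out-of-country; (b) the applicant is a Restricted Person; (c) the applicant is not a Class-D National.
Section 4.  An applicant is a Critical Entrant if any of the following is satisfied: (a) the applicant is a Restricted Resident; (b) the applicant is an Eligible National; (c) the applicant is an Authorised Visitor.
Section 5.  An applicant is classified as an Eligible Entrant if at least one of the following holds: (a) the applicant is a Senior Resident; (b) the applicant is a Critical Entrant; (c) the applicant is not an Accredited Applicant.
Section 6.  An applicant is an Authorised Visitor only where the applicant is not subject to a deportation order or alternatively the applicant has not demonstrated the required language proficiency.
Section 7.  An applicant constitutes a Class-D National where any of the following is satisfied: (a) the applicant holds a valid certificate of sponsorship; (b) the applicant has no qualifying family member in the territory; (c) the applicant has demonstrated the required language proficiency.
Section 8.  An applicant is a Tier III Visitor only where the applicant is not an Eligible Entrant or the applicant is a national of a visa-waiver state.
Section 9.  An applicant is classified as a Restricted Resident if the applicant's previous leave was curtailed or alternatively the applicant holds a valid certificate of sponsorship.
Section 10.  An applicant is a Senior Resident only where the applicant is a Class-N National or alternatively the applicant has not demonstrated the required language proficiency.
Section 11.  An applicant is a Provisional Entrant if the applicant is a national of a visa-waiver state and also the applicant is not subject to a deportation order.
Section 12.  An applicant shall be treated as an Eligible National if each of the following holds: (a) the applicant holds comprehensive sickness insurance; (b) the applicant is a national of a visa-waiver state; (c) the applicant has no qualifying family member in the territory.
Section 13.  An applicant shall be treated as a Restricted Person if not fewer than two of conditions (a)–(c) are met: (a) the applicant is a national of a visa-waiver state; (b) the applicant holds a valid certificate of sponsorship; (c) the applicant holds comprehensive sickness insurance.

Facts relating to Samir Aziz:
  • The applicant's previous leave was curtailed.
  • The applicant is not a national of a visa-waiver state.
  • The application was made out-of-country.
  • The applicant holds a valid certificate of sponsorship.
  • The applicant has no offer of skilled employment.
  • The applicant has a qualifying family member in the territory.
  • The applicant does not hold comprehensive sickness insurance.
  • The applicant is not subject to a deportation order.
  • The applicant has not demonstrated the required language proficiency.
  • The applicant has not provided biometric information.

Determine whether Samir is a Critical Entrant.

Yes

section 9 — Restricted Resident: [the applicant's previous leave was curtailed? yes] OR [the applicant holds a valid certificate of sponsorship? yes] → satisfied.
section 12 — Eligible National: [the applicant holds comprehensive sickness insurance? no] AND [the applicant is a national of a visa-waiver state? no] AND [the applicant has no qualifying family member in the territory? no] → not satisfied.
section 6 — Authorised Visitor: [the applicant is not subject to a deportation order? yes] OR [the applicant has not demonstrated the required language proficiency? yes] → satisfied.
section 4 — Critical Entrant: [Restricted Resident (section 9)? yes] OR [Eligible National (section 12)? no] OR [Authorised Visitor (section 6)? yes] → satisfied.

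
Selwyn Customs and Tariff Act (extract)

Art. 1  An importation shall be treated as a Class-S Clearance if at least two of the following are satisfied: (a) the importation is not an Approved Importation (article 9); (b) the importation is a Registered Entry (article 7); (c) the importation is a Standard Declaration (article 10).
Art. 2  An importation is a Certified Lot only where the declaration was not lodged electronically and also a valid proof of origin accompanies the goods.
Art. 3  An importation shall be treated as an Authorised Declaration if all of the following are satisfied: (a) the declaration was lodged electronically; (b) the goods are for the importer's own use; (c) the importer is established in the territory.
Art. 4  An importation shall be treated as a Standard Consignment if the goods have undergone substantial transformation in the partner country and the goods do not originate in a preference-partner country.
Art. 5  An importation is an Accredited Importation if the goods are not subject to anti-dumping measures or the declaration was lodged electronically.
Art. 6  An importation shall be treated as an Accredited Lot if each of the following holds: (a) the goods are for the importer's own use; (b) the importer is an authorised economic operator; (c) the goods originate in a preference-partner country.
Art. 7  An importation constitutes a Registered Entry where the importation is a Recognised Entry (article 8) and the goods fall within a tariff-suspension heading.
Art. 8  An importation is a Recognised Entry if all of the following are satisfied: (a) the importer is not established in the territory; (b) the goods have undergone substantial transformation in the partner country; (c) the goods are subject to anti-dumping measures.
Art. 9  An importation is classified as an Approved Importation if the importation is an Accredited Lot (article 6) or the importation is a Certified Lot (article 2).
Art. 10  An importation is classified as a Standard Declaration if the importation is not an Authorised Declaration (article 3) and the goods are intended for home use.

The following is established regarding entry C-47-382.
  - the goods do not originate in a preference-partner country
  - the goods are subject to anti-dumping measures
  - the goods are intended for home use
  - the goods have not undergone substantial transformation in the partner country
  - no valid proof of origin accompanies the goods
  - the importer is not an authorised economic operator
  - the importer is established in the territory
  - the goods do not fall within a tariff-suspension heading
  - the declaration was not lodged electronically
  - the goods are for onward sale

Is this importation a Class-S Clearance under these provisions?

Yes

article 6 — Accredited Lot: [the goods are for the importer's own use? no] AND [the importer is an authorised economic operator? no] AND [the goods originate in a preference-partner country? no] → not satisfied.
article 2 — Certified Lot: [the declaration was not lodged electronically? yes] AND [a valid proof of origin accompanies the goods? no] → not satisfied.
article 9 — Approved Importation: [Accredited Lot (article 6)? no] OR [Certified Lot (article 2)? no] → not satisfied.
article 8 — Recognised Entry: [the importer is not established in the territory? no] AND [the goods have undergone substantial transformation in the partner country? no] AND [the goods are subject to anti-dumping measures? yes] → not satisfied.
article 7 — Registered Entry: [Recognised Entry (article 8)? no] AND [the goods fall within a tariff-suspension heading? no] → not satisfied.
article 3 — Authorised Declaration: [the declaration was lodged electronically? no] AND [the goods are for the importer's own use? no] AND [the importer is established in the territory? yes] → not satisfied.
article 10 — Standard Declaration: [not an Authorised Declaration (article 3)? yes] AND [the goods are intended for home use? yes] → satisfied.
article 1 — Class-S Clearance: not an Approved Importation (article 9)? yes; Registered Entry (article 7)? no; Standard Declaration (article 10)? yes — 2 of 3 hold (need ≥2) → satisfied.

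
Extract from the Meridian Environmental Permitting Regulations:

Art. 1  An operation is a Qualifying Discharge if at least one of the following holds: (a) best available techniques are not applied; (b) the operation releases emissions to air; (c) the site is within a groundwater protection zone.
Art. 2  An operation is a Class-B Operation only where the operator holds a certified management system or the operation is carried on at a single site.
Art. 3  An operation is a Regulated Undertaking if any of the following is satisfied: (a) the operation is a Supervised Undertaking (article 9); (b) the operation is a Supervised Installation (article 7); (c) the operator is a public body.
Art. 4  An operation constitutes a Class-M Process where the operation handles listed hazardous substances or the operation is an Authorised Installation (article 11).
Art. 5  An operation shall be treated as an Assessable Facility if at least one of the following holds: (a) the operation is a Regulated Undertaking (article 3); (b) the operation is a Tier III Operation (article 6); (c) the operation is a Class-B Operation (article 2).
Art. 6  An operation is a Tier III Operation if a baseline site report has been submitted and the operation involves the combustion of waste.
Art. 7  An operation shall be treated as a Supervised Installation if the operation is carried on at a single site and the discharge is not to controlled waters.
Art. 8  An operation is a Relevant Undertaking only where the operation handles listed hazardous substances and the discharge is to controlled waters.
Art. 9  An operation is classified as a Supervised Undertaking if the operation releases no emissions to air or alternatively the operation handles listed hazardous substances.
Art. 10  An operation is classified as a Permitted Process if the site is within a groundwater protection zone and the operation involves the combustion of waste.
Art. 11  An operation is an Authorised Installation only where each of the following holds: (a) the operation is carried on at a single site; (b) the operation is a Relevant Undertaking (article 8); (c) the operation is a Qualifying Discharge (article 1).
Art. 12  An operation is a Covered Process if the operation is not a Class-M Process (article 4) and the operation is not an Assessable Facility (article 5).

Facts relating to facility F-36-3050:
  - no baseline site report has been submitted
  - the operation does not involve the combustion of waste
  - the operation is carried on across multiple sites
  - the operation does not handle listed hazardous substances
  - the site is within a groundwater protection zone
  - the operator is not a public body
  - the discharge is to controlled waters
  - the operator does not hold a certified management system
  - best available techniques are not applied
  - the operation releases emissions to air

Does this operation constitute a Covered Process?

article 8 — Relevant Undertaking: [the operation handles listed hazardous substances? no] AND [the discharge is to controlled waters? yes] → not satisfied.
article 1 — Qualifying Discharge: [best available techniques are not applied? yes] OR [the operation releases emissions to air? yes] OR [the site is within a groundwater protection zone? yes] → satisfied.
article 11 — Authorised Installation: [the operation is carried on at a single site? no] AND [Relevant Undertaking (article 8)? no] AND [Qualifying Discharge (article 1)? yes] → not satisfied.
article 4 — Class-M Process: [the operation handles listed hazardous substances? no] OR [Authorised Installation (article 11)? no] → not satisfied.
article 9 — Supervised Undertaking: [the operation releases no emissions to air? no] OR [the operation handles listed hazardous substances? no] → not satisfied.
article 7 — Supervised Installation: [the operation is carried on at a single site? no] AND [the discharge is not to controlled waters? no] → not satisfied.
article 3 — Regulated Undertaking: [Supervised Undertaking (article 9)? no] OR [Supervised Installation (article 7)? no] OR [the operator is a public body? no] → not satisfied.
article 6 — Tier III Operation: [a baseline site report has been submitted? no] AND [the operation involves the combustion of waste? no] → not satisfied.
article 2 — Class-B Operation: [the operator holds a certified management system? no] OR [the operation is carried on at a single site? no] → not satisfied.
article 5 — Assessable Facility: [Regulated Undertaking (article 3)? no] OR [Tier III Operation (article 6)? no] OR [Class-B Operation (article 2)? no] → not satisfied.
article 12 — Covered Process: [not a Class-M Process (article 4)? yes] AND [not an Assessable Facility (article 5)? yes] → satisfied.

Yes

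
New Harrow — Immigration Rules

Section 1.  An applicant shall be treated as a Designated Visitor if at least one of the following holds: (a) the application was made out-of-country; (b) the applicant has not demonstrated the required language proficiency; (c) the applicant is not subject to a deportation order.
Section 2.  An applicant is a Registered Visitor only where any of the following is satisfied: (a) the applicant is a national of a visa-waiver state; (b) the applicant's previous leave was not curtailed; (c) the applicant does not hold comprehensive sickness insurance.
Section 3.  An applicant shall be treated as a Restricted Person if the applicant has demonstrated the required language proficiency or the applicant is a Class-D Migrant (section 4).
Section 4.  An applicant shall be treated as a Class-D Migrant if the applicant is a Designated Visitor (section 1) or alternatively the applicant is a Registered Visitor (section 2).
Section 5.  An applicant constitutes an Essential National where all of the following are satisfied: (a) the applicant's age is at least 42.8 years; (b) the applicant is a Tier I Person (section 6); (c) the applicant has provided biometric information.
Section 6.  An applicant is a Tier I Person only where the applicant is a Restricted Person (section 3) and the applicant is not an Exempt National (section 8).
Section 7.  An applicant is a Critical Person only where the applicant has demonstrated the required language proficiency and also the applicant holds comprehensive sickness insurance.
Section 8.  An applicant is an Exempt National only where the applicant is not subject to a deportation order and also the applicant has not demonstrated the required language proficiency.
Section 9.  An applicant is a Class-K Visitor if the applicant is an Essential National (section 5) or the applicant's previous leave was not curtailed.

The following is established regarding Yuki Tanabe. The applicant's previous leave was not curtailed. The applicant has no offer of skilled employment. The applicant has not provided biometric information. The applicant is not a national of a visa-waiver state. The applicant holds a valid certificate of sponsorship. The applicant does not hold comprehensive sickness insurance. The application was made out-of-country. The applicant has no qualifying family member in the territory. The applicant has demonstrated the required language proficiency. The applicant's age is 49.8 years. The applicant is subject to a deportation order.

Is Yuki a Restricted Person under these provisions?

section 1 — Designated Visitor: [the application was made out-of-country? yes] OR [the applicant has not demonstrated the required language proficiency? no] OR [the applicant is not subject to a deportation order? no] → satisfied.
section 2 — Registered Visitor: [the applicant is a national of a visa-waiver state? no] OR [the applicant's previous leave was not curtailed? yes] OR [the applicant does not hold comprehensive sickness insurance? yes] → satisfied.
section 4 — Class-D Migrant: [Designated Visitor (section 1)? yes] OR [Registered Visitor (section 2)? yes] → satisfied.
section 3 — Restricted Person: [the applicant has demonstrated the required language proficiency? yes] OR [Class-D Migrant (section 4)? yes] → satisfied.

Yes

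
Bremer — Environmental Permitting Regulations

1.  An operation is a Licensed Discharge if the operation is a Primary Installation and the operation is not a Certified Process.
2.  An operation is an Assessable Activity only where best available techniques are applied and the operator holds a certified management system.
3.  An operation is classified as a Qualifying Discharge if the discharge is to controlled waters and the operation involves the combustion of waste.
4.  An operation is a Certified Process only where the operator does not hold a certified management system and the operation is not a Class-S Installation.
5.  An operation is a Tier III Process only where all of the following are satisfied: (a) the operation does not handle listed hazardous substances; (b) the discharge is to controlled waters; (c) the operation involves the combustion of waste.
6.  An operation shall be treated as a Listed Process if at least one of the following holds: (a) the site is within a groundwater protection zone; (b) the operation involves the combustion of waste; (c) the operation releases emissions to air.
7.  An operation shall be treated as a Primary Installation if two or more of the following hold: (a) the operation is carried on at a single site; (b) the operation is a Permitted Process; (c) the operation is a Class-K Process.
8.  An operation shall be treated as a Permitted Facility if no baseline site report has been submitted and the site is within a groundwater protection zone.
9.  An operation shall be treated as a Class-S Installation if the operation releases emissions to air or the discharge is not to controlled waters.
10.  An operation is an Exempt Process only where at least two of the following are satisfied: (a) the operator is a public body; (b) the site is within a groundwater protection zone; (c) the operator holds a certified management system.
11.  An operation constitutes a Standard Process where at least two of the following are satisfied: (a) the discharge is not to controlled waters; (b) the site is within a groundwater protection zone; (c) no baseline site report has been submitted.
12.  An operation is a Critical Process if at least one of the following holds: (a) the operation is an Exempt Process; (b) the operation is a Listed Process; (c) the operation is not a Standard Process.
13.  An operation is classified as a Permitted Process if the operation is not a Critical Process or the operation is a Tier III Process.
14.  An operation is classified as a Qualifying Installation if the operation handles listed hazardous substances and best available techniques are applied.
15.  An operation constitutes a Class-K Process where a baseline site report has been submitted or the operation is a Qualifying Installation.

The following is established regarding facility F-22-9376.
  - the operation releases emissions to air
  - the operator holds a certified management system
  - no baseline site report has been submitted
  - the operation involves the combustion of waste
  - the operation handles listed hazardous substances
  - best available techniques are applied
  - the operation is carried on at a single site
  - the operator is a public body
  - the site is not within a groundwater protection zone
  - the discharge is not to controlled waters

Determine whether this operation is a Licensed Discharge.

Yes

paragraph 10 — Exempt Process: the operator is a public body? yes; the site is within a groundwater protection zone? no; the operator holds a certified management system? yes — 2 of 3 hold (need ≥2) → satisfied.
paragraph 6 — Listed Process: [the site is within a groundwater protection zone? no] OR [the operation involves the combustion of waste? yes] OR [the operation releases emissions to air? yes] → satisfied.
paragraph 11 — Standard Process: the discharge is not to controlled waters? yes; the site is within a groundwater protection zone? no; no baseline site report has been submitted? yes — 2 of 3 hold (need ≥2) → satisfied.
paragraph 12 — Critical Process: [Exempt Process (paragraph 10)? yes] OR [Listed Process (paragraph 6)? yes] OR [not a Standard Process (paragraph 11)? no] → satisfied.
paragraph 5 — Tier III Process: [the operation does not handle listed hazardous substances? no] AND [the discharge is to controlled waters? no] AND [the operation involves the combustion of waste? yes] → not satisfied.
paragraph 13 — Permitted Process: [not a Critical Process (paragraph 12)? no] OR [Tier III Process (paragraph 5)? no] → not satisfied.
paragraph 14 — Qualifying Installation: [the operation handles listed hazardous substances? yes] AND [best available techniques are applied? yes] → satisfied.
paragraph 15 — Class-K Process: [a baseline site report has been submitted? no] OR [Qualifying Installation (paragraph 14)? yes] → satisfied.
paragraph 7 — Primary Installation: the operation is carried on at a single site? yes; Permitted Process (paragraph 13)? no; Class-K Process (paragraph 15)? yes — 2 of 3 hold (need ≥2) → satisfied.
paragraph 9 — Class-S Installation: [the operation releases emissions to air? yes] OR [the discharge is not to controlled waters? yes] → satisfied.
paragraph 4 — Certified Process: [the operator does not hold a certified management system? no] AND [not a Class-S Installation (paragraph 9)? no] → not satisfied.
paragraph 1 — Licensed Discharge: [Primary Installation (paragraph 7)? yes] AND [not a Certified Process (paragraph 4)? yes] → satisfied.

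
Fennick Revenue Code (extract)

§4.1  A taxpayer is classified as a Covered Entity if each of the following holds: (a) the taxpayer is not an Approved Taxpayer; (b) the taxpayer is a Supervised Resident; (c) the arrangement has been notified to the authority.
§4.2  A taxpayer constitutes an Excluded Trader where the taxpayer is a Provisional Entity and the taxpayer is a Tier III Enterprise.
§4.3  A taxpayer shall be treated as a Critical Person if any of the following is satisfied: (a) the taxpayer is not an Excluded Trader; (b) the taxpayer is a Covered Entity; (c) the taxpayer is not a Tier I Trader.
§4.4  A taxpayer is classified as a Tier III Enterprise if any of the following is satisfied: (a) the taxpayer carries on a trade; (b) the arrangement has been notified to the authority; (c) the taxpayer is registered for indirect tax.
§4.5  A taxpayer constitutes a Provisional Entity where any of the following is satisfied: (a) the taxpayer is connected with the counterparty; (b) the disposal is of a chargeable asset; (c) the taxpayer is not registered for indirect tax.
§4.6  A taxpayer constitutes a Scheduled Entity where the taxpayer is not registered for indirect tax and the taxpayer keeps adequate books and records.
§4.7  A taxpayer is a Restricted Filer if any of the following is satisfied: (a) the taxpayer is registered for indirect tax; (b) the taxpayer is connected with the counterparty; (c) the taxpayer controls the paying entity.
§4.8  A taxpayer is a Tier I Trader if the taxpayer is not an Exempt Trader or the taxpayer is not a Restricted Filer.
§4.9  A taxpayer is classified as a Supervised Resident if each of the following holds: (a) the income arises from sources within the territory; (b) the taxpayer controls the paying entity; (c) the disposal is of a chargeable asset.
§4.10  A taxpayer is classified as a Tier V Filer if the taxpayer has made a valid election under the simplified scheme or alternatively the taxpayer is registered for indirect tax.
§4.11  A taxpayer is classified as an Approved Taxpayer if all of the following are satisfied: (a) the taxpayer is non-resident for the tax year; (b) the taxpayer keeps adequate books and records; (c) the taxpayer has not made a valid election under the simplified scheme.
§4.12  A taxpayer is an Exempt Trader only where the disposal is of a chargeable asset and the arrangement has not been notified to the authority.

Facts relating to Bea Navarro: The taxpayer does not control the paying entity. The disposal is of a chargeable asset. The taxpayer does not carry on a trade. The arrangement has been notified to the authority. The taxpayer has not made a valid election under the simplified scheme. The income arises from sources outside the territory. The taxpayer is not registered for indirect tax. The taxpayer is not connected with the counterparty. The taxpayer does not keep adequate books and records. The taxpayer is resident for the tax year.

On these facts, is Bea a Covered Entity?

§4.11 — Approved Taxpayer: [the taxpayer is non-resident for the tax year? no] AND [the taxpayer keeps adequate books and records? no] AND [the taxpayer has not made a valid election under the simplified scheme? yes] → not satisfied.
§4.9 — Supervised Resident: [the income arises from sources within the territory? no] AND [the taxpayer controls the paying entity? no] AND [the disposal is of a chargeable asset? yes] → not satisfied.
§4.1 — Covered Entity: [not an Approved Taxpayer (§4.11)? yes] AND [Supervised Resident (§4.9)? no] AND [the arrangement has been notified to the authority? yes] → not satisfied.

No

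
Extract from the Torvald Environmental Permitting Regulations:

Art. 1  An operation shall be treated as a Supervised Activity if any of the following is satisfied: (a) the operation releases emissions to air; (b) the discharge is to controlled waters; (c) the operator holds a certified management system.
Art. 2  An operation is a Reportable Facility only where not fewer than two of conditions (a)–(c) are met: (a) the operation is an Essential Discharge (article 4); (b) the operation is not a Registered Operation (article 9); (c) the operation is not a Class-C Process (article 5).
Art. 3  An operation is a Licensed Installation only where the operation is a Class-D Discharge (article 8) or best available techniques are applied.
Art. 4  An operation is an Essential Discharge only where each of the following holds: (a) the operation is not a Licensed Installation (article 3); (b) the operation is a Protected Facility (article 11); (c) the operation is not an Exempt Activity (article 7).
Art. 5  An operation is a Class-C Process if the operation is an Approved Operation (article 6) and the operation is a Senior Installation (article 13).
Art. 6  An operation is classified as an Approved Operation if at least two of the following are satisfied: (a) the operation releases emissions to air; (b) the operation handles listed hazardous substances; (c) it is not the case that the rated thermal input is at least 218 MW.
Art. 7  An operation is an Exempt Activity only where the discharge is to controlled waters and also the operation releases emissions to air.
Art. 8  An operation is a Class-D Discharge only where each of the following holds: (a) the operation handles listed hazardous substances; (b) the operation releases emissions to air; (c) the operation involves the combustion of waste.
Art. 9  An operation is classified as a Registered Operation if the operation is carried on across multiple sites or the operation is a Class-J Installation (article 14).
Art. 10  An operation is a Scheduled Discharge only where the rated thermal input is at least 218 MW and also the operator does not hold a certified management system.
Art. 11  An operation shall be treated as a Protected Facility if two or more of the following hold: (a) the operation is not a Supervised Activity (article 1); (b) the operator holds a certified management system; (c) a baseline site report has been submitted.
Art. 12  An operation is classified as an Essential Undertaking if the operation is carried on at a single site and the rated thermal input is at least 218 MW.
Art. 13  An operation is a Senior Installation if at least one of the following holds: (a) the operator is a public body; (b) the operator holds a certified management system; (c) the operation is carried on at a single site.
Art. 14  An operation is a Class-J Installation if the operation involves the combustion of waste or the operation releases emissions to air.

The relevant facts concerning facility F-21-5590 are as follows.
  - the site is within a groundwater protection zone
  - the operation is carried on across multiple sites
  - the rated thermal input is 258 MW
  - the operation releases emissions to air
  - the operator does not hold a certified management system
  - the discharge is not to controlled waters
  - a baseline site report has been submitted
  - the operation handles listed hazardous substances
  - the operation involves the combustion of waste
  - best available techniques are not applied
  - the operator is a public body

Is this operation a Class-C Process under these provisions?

Yes

article 6 — Approved Operation: the operation releases emissions to air? yes; the operation handles listed hazardous substances? yes; rated thermal input: 258 MW ≥ 218 MW? yes, so negated condition no — 2 of 3 hold (need ≥2) → satisfied.
article 13 — Senior Installation: [the operator is a public body? yes] OR [the operator holds a certified management system? no] OR [the operation is carried on at a single site? no] → satisfied.
article 5 — Class-C Process: [Approved Operation (article 6)? yes] AND [Senior Installation (article 13)? yes] → satisfied.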